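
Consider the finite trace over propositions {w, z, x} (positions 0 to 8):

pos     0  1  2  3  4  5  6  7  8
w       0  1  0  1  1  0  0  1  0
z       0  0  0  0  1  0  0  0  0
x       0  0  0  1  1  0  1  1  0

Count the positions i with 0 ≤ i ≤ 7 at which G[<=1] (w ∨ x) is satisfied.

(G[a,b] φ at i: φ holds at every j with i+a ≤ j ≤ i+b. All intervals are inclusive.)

2

Evaluate at each i in [0,7]:
  i=0: ✗ (fails at j=0)
  i=1: ✗ (fails at j=2)
  i=2: ✗ (fails at j=2)
  i=3: ✓ (all of [3,4])
  i=4: ✗ (fails at j=5)
  i=5: ✗ (fails at j=5)
  i=6: ✓ (all of [6,7])
  i=7: ✗ (fails at j=8)
Positions where it holds: {3, 6} → 2.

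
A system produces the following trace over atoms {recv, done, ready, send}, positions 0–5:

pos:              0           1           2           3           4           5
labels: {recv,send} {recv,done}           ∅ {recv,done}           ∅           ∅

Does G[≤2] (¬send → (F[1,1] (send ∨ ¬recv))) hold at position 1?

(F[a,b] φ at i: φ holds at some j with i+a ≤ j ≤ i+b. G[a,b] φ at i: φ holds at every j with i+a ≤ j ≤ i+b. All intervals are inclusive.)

Check (¬send → (F[1,1] (send ∨ ¬recv))) at every j in [1,3]:
  j=1: antecedent true; consequent holds (witness at 2) → ✓
  j=2: antecedent true; consequent fails (none in [3,3]) → ✗
  j=3: antecedent true; consequent holds (witness at 4) → ✓
Fails at j=2 → formula fails.

Does not hold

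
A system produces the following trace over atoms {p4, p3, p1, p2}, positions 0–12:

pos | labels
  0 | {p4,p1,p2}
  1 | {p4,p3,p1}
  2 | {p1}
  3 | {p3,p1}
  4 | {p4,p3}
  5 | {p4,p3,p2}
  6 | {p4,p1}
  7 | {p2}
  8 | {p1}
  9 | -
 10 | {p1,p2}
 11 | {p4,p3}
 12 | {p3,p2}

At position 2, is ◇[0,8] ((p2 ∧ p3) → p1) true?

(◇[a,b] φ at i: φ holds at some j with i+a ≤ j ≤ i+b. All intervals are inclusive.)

Yes

Check ((p2 ∧ p3) → p1) at each j in [2,10]:
  j=2: true
  j=3: true
  j=4: true
  j=5: false
  j=6: true
  j=7: true
  j=8: true
  j=9: true
  j=10: true
Found at j=2 → formula holds.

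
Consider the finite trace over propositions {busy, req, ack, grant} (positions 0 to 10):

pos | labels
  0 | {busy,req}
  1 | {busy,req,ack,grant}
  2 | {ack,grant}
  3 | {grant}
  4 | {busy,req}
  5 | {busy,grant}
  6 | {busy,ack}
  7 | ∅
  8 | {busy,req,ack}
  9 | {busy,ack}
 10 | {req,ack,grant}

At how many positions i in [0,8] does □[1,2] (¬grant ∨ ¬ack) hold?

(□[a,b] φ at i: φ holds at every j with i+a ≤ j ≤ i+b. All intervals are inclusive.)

Evaluate at each i in [0,8]:
  i=0: ✗ (fails at j=1)
  i=1: ✗ (fails at j=2)
  i=2: ✓ (all of [3,4])
  i=3: ✓ (all of [4,5])
  i=4: ✓ (all of [5,6])
  i=5: ✓ (all of [6,7])
  i=6: ✓ (all of [7,8])
  i=7: ✓ (all of [8,9])
  i=8: ✗ (fails at j=10)
Positions where it holds: {2, 3, 4, 5, 6, 7} → 6.

6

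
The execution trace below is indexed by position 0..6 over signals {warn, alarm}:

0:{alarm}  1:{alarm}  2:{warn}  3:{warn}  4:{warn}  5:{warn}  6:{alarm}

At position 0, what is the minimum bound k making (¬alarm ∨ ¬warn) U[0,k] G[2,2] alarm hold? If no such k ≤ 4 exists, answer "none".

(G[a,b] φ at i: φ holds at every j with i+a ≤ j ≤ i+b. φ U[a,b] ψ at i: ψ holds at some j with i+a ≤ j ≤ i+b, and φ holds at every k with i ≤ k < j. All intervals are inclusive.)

Need earliest j ≥ 0 with G[2,2] alarm, and (¬alarm ∨ ¬warn) at every k in [0,j-1].
  j=0: rhs fails.
  j=1: rhs fails.
  j=2: rhs fails.
  j=3: rhs fails.
  j=4: rhs holds; lhs holds on [0,3]. k = 4.

4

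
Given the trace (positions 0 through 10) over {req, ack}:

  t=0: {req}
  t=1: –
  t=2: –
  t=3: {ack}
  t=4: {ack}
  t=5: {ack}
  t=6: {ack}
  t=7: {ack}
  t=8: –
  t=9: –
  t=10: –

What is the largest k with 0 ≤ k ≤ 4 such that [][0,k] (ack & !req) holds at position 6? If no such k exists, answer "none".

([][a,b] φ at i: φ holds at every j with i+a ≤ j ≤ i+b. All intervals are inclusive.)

(ack & !req) must hold from j=6 onward; find where it first fails.
  j=6: holds
  j=7: holds
  j=8: fails
Holds on [6,7], so largest k = 1.

1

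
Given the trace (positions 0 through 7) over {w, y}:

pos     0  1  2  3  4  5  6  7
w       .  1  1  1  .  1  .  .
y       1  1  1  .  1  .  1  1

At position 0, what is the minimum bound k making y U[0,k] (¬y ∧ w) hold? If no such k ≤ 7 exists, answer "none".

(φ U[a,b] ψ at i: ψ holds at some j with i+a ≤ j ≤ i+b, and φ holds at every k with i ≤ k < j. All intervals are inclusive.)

Need earliest j ≥ 0 with (¬y ∧ w), and y at every k in [0,j-1].
  j=0: rhs fails.
  j=1: rhs fails.
  j=2: rhs fails.
  j=3: rhs holds; lhs holds on [0,2]. k = 3.

3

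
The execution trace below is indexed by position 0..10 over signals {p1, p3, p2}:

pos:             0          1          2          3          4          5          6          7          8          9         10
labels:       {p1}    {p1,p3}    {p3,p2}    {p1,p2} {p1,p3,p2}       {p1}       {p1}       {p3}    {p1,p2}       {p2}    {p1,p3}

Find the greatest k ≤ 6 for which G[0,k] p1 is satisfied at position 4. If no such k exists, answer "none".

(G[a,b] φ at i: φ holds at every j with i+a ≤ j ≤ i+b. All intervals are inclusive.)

p1 must hold from j=4 onward; find where it first fails.
  j=4: holds
  j=5: holds
  j=6: holds
  j=7: fails
Holds on [4,6], so largest k = 2.

2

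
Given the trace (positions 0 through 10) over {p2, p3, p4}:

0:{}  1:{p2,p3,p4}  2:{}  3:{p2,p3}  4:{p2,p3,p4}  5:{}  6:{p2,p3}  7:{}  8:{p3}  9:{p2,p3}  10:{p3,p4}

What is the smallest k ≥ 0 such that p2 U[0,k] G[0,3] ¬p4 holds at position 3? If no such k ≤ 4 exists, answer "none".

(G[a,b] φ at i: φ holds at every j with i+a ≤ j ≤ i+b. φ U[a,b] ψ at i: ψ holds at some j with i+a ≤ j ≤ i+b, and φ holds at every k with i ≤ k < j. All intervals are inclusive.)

2

Need earliest j ≥ 3 with G[0,3] ¬p4, and p2 at every k in [3,j-1].
  j=3: rhs fails.
  j=4: rhs fails.
  j=5: rhs holds; lhs holds on [3,4]. k = 2.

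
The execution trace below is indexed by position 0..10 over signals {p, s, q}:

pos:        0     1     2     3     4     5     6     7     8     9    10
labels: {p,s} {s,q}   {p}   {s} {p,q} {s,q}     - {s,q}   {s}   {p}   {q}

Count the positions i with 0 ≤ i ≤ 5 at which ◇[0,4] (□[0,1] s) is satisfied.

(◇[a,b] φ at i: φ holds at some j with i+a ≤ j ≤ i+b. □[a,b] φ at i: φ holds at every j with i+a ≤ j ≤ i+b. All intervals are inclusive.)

Evaluate at each i in [0,5]:
  i=0: ✓ (witness j=0)
  i=1: ✗ (none in [1,5])
  i=2: ✗ (none in [2,6])
  i=3: ✓ (witness j=7)
  i=4: ✓ (witness j=7)
  i=5: ✓ (witness j=7)
Positions where it holds: {0, 3, 4, 5} → 4.

4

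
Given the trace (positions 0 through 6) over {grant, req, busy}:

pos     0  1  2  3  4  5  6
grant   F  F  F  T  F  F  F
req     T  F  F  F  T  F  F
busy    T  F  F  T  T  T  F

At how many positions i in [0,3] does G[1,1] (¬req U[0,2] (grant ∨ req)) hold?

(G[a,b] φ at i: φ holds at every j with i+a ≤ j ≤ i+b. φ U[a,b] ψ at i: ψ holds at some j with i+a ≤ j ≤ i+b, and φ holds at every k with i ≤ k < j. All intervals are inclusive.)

4

Evaluate at each i in [0,3]:
  i=0: ✓ (all of [1,1])
  i=1: ✓ (all of [2,2])
  i=2: ✓ (all of [3,3])
  i=3: ✓ (all of [4,4])
Positions where it holds: {0, 1, 2, 3} → 4.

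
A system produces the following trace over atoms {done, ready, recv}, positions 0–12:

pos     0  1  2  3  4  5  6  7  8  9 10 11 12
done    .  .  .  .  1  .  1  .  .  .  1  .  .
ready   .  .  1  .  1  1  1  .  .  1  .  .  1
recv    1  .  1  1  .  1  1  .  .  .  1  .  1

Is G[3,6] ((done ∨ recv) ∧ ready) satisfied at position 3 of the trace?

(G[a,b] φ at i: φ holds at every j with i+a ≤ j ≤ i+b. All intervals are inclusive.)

No

Check ((done ∨ recv) ∧ ready) at every j in [6,9]:
  j=6: true
  j=7: false
  j=8: false
  j=9: false
Fails at j=7 → formula fails.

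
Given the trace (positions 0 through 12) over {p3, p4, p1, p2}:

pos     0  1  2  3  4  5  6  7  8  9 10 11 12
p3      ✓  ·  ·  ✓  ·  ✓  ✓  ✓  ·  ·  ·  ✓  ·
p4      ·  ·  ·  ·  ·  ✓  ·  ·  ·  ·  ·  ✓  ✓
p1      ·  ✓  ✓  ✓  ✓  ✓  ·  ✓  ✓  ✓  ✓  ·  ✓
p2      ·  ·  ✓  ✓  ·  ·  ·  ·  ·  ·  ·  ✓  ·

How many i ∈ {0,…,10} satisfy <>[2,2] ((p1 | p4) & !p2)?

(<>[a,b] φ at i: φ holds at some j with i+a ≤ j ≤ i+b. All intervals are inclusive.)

7

Evaluate at each i in [0,10]:
  i=0: ✗ (none in [2,2])
  i=1: ✗ (none in [3,3])
  i=2: ✓ (witness j=4)
  i=3: ✓ (witness j=5)
  i=4: ✗ (none in [6,6])
  i=5: ✓ (witness j=7)
  i=6: ✓ (witness j=8)
  i=7: ✓ (witness j=9)
  i=8: ✓ (witness j=10)
  i=9: ✗ (none in [11,11])
  i=10: ✓ (witness j=12)
Positions where it holds: {2, 3, 5, 6, 7, 8, 10} → 7.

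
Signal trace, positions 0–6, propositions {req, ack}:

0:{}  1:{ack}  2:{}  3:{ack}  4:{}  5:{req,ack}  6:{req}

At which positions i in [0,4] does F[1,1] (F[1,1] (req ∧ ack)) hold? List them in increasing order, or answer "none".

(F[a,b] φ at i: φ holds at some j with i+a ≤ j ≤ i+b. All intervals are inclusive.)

Evaluate at each i in [0,4]:
  i=0: ✗ (none in [1,1])
  i=1: ✗ (none in [2,2])
  i=2: ✗ (none in [3,3])
  i=3: ✓ (witness j=4)
  i=4: ✗ (none in [5,5])

3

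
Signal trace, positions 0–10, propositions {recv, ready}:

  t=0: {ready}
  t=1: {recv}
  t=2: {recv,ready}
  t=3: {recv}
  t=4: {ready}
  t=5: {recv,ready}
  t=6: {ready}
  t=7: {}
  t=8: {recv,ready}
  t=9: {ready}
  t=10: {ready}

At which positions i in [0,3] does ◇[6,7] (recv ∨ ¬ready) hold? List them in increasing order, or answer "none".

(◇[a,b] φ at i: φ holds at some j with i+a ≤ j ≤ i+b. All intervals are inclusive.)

Evaluate at each i in [0,3]:
  i=0: ✓ (witness j=7)
  i=1: ✓ (witness j=7)
  i=2: ✓ (witness j=8)
  i=3: ✗ (none in [9,10])

0, 1, 2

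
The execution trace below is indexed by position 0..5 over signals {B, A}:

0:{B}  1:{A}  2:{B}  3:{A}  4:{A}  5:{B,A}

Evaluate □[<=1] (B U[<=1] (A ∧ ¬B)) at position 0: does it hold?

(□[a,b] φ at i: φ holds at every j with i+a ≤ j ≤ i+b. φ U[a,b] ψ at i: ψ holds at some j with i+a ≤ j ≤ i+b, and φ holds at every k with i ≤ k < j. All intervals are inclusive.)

Check (B U[<=1] (A ∧ ¬B)) at every j in [0,1]:
  j=0: holds
  j=1: holds
All positions satisfy it → formula holds.

True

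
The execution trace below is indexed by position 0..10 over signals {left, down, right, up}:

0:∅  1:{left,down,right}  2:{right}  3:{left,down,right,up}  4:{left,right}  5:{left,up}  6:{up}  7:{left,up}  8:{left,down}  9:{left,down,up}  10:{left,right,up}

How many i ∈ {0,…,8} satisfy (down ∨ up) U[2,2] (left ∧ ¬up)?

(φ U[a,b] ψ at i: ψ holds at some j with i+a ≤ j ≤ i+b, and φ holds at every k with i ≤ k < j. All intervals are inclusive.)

1

Evaluate at each i in [0,8]:
  i=0: ✗ (no rhs in [2,2])
  i=1: ✗ (no rhs in [3,3])
  i=2: ✗ (lhs fails at k=2 before rhs at j=4)
  i=3: ✗ (no rhs in [5,5])
  i=4: ✗ (no rhs in [6,6])
  i=5: ✗ (no rhs in [7,7])
  i=6: ✓ (rhs at j=8; lhs holds on [6,7])
  i=7: ✗ (no rhs in [9,9])
  i=8: ✗ (no rhs in [10,10])
Positions where it holds: {6} → 1.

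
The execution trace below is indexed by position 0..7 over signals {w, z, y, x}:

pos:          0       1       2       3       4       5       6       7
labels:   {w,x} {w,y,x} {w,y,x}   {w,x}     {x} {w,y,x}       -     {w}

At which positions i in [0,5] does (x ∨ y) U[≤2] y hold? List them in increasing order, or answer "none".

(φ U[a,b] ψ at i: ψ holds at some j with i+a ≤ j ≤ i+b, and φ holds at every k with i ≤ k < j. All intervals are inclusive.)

0, 1, 2, 3, 4, 5

Evaluate at each i in [0,5]:
  i=0: ✓ (rhs at j=1; lhs holds on [0,0])
  i=1: ✓ (rhs at j=1)
  i=2: ✓ (rhs at j=2)
  i=3: ✓ (rhs at j=5; lhs holds on [3,4])
  i=4: ✓ (rhs at j=5; lhs holds on [4,4])
  i=5: ✓ (rhs at j=5)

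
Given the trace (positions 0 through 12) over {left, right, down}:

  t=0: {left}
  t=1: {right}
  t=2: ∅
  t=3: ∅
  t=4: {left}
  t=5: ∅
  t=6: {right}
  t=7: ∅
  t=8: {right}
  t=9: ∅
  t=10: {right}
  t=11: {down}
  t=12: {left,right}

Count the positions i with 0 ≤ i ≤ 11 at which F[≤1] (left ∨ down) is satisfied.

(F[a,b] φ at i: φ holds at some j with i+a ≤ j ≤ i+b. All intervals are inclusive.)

5

Evaluate at each i in [0,11]:
  i=0: ✓ (witness j=0)
  i=1: ✗ (none in [1,2])
  i=2: ✗ (none in [2,3])
  i=3: ✓ (witness j=4)
  i=4: ✓ (witness j=4)
  i=5: ✗ (none in [5,6])
  i=6: ✗ (none in [6,7])
  i=7: ✗ (none in [7,8])
  i=8: ✗ (none in [8,9])
  i=9: ✗ (none in [9,10])
  i=10: ✓ (witness j=11)
  i=11: ✓ (witness j=11)
Positions where it holds: {0, 3, 4, 10, 11} → 5.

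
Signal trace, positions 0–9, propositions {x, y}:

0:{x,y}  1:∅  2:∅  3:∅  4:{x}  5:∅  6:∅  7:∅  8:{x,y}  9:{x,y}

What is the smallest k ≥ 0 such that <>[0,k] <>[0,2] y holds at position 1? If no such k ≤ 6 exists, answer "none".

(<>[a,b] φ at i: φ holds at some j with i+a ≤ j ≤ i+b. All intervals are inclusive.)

5

Scan j = 1,2,… for <>[0,2] y:
  j=1: fails
  j=2: fails
  j=3: fails
  j=4: fails
  j=5: fails
  j=6: holds
First hit at j=6, so smallest k = 6-1 = 5.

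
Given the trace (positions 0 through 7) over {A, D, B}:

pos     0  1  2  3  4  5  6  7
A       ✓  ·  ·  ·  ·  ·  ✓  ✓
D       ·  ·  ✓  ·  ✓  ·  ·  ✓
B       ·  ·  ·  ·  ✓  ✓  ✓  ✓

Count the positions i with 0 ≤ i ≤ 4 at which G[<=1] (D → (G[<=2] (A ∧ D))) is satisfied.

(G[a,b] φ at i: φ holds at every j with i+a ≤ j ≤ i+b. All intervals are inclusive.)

1

Evaluate at each i in [0,4]:
  i=0: ✓ (all of [0,1])
  i=1: ✗ (fails at j=2)
  i=2: ✗ (fails at j=2)
  i=3: ✗ (fails at j=4)
  i=4: ✗ (fails at j=4)
Positions where it holds: {0} → 1.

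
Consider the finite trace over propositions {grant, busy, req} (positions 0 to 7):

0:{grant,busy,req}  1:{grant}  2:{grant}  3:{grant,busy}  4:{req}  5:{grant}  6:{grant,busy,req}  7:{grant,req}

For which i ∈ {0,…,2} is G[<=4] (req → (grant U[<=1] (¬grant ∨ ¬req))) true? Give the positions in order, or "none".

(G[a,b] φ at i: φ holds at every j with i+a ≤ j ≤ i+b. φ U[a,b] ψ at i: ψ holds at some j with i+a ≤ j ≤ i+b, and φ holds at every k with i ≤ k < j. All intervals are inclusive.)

Evaluate at each i in [0,2]:
  i=0: ✓ (all of [0,4])
  i=1: ✓ (all of [1,5])
  i=2: ✗ (fails at j=6)

0, 1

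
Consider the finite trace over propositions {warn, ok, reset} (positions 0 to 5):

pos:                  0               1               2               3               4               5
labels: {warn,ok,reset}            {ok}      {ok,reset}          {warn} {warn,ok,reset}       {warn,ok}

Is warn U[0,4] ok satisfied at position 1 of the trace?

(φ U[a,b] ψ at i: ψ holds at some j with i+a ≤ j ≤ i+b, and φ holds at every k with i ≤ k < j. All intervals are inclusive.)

Yes

Need some j in [1,5] with ok, and warn at every k in [1,j-1].
  j=1: ok holds; no prefix to check → satisfied.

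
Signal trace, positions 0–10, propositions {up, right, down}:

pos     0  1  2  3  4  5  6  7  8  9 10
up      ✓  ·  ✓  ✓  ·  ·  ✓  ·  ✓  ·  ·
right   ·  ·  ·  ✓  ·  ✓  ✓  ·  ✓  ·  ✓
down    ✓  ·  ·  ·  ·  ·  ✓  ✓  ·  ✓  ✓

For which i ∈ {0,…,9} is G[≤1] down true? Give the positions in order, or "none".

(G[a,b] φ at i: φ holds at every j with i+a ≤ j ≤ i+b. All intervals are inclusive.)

Evaluate at each i in [0,9]:
  i=0: ✗ (fails at j=1)
  i=1: ✗ (fails at j=1)
  i=2: ✗ (fails at j=2)
  i=3: ✗ (fails at j=3)
  i=4: ✗ (fails at j=4)
  i=5: ✗ (fails at j=5)
  i=6: ✓ (all of [6,7])
  i=7: ✗ (fails at j=8)
  i=8: ✗ (fails at j=8)
  i=9: ✓ (all of [9,10])

6, 9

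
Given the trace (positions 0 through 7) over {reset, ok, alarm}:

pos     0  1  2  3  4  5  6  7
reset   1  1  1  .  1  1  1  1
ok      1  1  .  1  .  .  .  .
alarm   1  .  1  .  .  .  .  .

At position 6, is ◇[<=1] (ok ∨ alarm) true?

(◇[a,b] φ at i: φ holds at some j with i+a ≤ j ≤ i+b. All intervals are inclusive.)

Check (ok ∨ alarm) at each j in [6,7]:
  j=6: false
  j=7: false
No position in the window satisfies it → formula fails.

Does not hold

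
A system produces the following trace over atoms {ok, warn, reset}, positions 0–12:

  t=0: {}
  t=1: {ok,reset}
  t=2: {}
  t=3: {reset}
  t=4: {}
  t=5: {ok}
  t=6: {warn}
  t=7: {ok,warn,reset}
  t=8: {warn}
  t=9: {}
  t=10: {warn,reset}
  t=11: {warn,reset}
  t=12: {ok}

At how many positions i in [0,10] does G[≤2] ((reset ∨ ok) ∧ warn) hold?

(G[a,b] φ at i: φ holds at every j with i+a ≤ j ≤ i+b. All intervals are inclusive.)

0

Evaluate at each i in [0,10]:
  i=0: ✗ (fails at j=0)
  i=1: ✗ (fails at j=1)
  i=2: ✗ (fails at j=2)
  i=3: ✗ (fails at j=3)
  i=4: ✗ (fails at j=4)
  i=5: ✗ (fails at j=5)
  i=6: ✗ (fails at j=6)
  i=7: ✗ (fails at j=8)
  i=8: ✗ (fails at j=8)
  i=9: ✗ (fails at j=9)
  i=10: ✗ (fails at j=12)
Positions where it holds: {} → 0.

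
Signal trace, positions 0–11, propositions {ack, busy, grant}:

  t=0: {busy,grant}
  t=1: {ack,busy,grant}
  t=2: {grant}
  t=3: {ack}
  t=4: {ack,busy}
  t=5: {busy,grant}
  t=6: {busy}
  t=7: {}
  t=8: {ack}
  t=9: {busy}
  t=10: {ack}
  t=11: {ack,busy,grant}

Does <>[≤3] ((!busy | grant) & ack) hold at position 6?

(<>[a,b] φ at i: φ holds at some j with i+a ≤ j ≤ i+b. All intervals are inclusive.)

Check ((!busy | grant) & ack) at each j in [6,9]:
  j=6: false
  j=7: false
  j=8: true
  j=9: false
Found at j=8 → formula holds.

Yes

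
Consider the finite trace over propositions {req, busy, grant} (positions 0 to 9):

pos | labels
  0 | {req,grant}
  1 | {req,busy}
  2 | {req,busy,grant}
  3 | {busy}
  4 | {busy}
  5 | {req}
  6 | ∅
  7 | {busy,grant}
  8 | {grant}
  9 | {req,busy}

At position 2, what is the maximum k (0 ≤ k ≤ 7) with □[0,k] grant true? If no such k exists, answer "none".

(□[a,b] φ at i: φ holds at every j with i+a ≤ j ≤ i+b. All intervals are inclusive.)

0

grant must hold from j=2 onward; find where it first fails.
  j=2: holds
  j=3: fails
Holds on [2,2], so largest k = 0.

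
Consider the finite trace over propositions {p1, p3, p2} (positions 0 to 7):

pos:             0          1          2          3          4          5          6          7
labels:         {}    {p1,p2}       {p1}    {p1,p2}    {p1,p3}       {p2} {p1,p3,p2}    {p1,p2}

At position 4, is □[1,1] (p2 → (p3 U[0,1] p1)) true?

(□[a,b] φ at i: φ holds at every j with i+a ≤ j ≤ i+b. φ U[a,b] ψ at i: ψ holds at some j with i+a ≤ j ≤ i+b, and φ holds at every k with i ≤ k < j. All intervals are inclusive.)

Check (p2 → (p3 U[0,1] p1)) at every j in [5,5]:
  j=5: antecedent true; consequent fails → ✗
Fails at j=5 → formula fails.

Does not hold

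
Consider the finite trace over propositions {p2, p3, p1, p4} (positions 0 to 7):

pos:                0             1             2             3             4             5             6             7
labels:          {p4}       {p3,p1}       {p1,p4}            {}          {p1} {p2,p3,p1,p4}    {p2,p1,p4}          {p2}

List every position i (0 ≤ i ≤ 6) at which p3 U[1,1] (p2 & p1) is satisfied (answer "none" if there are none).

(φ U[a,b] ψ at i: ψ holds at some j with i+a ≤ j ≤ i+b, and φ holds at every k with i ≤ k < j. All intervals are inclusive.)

5

Evaluate at each i in [0,6]:
  i=0: ✗ (no rhs in [1,1])
  i=1: ✗ (no rhs in [2,2])
  i=2: ✗ (no rhs in [3,3])
  i=3: ✗ (no rhs in [4,4])
  i=4: ✗ (lhs fails at k=4 before rhs at j=5)
  i=5: ✓ (rhs at j=6; lhs holds on [5,5])
  i=6: ✗ (no rhs in [7,7])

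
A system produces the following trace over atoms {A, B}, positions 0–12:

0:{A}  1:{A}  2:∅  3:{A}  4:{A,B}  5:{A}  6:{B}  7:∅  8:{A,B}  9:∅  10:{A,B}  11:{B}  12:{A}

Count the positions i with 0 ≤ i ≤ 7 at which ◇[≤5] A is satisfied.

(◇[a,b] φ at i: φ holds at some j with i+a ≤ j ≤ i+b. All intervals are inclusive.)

8

Evaluate at each i in [0,7]:
  i=0: ✓ (witness j=0)
  i=1: ✓ (witness j=1)
  i=2: ✓ (witness j=3)
  i=3: ✓ (witness j=3)
  i=4: ✓ (witness j=4)
  i=5: ✓ (witness j=5)
  i=6: ✓ (witness j=8)
  i=7: ✓ (witness j=8)
Positions where it holds: {0, 1, 2, 3, 4, 5, 6, 7} → 8.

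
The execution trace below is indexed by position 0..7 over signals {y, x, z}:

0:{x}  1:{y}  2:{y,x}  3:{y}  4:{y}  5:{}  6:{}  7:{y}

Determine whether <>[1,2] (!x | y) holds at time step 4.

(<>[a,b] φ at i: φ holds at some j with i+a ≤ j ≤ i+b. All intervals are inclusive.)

Holds

Check (!x | y) at each j in [5,6]:
  j=5: true
  j=6: true
Found at j=5 → formula holds.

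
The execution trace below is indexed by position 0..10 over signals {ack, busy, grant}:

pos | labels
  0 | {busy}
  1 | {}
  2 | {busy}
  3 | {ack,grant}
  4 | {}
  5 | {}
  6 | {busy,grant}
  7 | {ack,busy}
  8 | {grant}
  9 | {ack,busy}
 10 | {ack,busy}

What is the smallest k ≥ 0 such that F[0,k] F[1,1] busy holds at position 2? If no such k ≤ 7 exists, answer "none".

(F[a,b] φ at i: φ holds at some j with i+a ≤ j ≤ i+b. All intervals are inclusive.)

3

Scan j = 2,3,… for F[1,1] busy:
  j=2: fails
  j=3: fails
  j=4: fails
  j=5: holds
First hit at j=5, so smallest k = 5-2 = 3.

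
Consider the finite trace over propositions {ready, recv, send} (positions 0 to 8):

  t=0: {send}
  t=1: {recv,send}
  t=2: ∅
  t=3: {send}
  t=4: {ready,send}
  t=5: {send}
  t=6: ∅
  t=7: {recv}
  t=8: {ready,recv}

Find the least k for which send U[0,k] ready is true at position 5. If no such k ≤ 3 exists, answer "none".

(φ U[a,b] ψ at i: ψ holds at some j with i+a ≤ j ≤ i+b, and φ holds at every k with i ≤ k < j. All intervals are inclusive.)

Need earliest j ≥ 5 with ready, and send at every k in [5,j-1].
  j=5: rhs fails.
  j=6: rhs fails.
  j=7: rhs fails.
  j=8: rhs holds but lhs fails at k=6.
No witness within the range → none.

none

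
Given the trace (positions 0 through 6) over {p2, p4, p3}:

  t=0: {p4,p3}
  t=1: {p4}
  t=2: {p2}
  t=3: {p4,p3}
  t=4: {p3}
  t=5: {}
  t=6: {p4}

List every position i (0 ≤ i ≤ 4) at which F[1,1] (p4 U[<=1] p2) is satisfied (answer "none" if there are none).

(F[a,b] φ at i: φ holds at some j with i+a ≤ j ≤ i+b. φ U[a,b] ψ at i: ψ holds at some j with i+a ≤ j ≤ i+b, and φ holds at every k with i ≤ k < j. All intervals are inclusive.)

0, 1

Evaluate at each i in [0,4]:
  i=0: ✓ (witness j=1)
  i=1: ✓ (witness j=2)
  i=2: ✗ (none in [3,3])
  i=3: ✗ (none in [4,4])
  i=4: ✗ (none in [5,5])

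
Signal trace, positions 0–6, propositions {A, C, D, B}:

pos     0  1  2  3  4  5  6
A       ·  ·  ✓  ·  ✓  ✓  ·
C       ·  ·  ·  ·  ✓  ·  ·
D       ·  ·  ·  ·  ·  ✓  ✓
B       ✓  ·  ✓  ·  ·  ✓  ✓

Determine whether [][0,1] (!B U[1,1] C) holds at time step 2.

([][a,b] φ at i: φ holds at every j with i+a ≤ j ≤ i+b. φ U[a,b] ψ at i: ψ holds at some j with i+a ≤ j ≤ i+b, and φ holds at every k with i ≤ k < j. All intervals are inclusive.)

False

Check (!B U[1,1] C) at every j in [2,3]:
  j=2: fails
  j=3: holds
Fails at j=2 → formula fails.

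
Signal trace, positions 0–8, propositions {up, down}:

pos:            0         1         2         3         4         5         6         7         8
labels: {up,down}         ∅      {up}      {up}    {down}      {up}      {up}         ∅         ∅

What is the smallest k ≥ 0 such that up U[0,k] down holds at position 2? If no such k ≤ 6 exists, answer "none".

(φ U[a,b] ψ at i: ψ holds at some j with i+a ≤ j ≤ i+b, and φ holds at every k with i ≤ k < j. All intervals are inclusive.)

Need earliest j ≥ 2 with down, and up at every k in [2,j-1].
  j=2: rhs fails.
  j=3: rhs fails.
  j=4: rhs holds; lhs holds on [2,3]. k = 2.

2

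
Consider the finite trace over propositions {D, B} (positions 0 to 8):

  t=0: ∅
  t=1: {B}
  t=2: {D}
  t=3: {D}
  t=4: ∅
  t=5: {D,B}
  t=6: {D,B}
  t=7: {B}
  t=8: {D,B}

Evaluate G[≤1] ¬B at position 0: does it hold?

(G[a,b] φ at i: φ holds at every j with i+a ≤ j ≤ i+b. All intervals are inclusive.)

No

Check ¬B at every j in [0,1]:
  j=0: true
  j=1: false
Fails at j=1 → formula fails.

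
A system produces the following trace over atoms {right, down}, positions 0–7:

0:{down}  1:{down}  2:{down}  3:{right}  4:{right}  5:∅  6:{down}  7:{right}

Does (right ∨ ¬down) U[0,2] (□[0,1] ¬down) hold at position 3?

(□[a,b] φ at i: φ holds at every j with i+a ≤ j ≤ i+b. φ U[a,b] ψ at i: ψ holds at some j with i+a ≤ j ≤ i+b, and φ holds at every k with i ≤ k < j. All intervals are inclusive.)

Holds

Need some j in [3,5] with □[0,1] ¬down, and (right ∨ ¬down) at every k in [3,j-1].
  j=3: □[0,1] ¬down holds; no prefix to check → satisfied.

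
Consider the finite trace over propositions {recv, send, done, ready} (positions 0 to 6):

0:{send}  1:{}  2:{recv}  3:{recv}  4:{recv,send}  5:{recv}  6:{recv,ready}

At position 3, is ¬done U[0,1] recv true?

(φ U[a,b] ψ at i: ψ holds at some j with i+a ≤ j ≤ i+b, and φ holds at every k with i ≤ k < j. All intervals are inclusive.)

Need some j in [3,4] with recv, and ¬done at every k in [3,j-1].
  j=3: recv holds; no prefix to check → satisfied.

Yes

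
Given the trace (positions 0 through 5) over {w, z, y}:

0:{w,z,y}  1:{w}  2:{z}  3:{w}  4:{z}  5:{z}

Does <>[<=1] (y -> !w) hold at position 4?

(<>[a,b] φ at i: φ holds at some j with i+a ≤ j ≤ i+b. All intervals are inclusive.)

Check (y -> !w) at each j in [4,5]:
  j=4: true
  j=5: true
Found at j=4 → formula holds.

True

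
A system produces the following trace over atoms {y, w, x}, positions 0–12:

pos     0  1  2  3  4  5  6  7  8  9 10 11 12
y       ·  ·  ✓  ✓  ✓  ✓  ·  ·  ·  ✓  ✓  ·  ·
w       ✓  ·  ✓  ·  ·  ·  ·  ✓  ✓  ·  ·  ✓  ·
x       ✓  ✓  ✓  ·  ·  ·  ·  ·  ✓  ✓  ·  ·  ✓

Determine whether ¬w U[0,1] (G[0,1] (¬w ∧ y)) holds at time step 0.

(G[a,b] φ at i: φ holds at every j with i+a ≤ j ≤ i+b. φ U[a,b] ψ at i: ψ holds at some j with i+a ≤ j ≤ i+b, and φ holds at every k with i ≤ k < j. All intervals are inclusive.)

False

Need some j in [0,1] with G[0,1] (¬w ∧ y), and ¬w at every k in [0,j-1].
  j=0: G[0,1] (¬w ∧ y) — fails at 0.
  j=1: G[0,1] (¬w ∧ y) — fails at 1.
No j in the window works → until fails.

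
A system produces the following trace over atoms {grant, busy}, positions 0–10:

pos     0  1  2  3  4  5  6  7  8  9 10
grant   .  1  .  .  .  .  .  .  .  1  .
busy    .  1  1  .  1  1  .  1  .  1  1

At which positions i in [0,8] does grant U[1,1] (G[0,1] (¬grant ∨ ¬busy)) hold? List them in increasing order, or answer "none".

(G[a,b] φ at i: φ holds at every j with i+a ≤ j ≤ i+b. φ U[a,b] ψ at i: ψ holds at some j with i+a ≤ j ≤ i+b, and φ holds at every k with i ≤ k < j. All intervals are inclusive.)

Evaluate at each i in [0,8]:
  i=0: ✗ (no rhs in [1,1])
  i=1: ✓ (rhs at j=2; lhs holds on [1,1])
  i=2: ✗ (lhs fails at k=2 before rhs at j=3)
  i=3: ✗ (lhs fails at k=3 before rhs at j=4)
  i=4: ✗ (lhs fails at k=4 before rhs at j=5)
  i=5: ✗ (lhs fails at k=5 before rhs at j=6)
  i=6: ✗ (lhs fails at k=6 before rhs at j=7)
  i=7: ✗ (no rhs in [8,8])
  i=8: ✗ (no rhs in [9,9])

1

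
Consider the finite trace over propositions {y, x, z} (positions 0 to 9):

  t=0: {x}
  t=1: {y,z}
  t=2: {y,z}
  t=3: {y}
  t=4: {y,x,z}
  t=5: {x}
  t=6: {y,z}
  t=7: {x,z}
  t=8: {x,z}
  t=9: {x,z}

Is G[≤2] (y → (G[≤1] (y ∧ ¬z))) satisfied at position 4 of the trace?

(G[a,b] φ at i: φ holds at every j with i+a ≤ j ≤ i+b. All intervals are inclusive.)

Check (y → (G[≤1] (y ∧ ¬z))) at every j in [4,6]:
  j=4: antecedent true; consequent fails at 4 → ✗
  j=5: antecedent false → ✓
  j=6: antecedent true; consequent fails at 6 → ✗
Fails at j=4 → formula fails.

False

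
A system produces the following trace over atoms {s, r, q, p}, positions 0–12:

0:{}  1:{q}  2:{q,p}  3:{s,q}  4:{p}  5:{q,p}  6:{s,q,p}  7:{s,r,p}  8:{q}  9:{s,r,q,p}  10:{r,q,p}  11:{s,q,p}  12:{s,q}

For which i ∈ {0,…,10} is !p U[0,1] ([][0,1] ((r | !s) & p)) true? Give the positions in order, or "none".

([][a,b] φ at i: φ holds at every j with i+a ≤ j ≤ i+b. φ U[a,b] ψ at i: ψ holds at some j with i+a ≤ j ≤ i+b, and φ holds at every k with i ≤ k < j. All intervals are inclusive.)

3, 4, 8, 9

Evaluate at each i in [0,10]:
  i=0: ✗ (no rhs in [0,1])
  i=1: ✗ (no rhs in [1,2])
  i=2: ✗ (no rhs in [2,3])
  i=3: ✓ (rhs at j=4; lhs holds on [3,3])
  i=4: ✓ (rhs at j=4)
  i=5: ✗ (no rhs in [5,6])
  i=6: ✗ (no rhs in [6,7])
  i=7: ✗ (no rhs in [7,8])
  i=8: ✓ (rhs at j=9; lhs holds on [8,8])
  i=9: ✓ (rhs at j=9)
  i=10: ✗ (no rhs in [10,11])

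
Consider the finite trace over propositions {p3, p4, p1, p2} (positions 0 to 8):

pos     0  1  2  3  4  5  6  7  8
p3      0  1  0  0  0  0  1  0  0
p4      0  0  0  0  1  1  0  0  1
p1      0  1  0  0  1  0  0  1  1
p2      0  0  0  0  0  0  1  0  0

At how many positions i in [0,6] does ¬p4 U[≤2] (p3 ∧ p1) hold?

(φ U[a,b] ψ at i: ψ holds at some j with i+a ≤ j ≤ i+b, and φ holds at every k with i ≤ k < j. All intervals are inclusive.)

Evaluate at each i in [0,6]:
  i=0: ✓ (rhs at j=1; lhs holds on [0,0])
  i=1: ✓ (rhs at j=1)
  i=2: ✗ (no rhs in [2,4])
  i=3: ✗ (no rhs in [3,5])
  i=4: ✗ (no rhs in [4,6])
  i=5: ✗ (no rhs in [5,7])
  i=6: ✗ (no rhs in [6,8])
Positions where it holds: {0, 1} → 2.

2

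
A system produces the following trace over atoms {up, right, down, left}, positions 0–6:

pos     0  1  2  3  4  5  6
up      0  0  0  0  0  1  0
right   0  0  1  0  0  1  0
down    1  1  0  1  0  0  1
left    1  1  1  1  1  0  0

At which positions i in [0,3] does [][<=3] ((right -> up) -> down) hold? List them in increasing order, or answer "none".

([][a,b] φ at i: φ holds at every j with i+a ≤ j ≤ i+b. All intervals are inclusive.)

0

Evaluate at each i in [0,3]:
  i=0: ✓ (all of [0,3])
  i=1: ✗ (fails at j=4)
  i=2: ✗ (fails at j=4)
  i=3: ✗ (fails at j=4)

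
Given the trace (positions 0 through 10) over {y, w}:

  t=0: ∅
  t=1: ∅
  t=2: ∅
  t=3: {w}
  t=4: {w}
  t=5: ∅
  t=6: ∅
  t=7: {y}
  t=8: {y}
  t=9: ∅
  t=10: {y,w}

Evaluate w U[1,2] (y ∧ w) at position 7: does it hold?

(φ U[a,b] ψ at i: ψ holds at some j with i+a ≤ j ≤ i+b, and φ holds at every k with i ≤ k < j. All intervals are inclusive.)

Need some j in [8,9] with (y ∧ w), and w at every k in [7,j-1].
  j=8: (y ∧ w) false.
  j=9: (y ∧ w) false.
No j in the window works → until fails.

False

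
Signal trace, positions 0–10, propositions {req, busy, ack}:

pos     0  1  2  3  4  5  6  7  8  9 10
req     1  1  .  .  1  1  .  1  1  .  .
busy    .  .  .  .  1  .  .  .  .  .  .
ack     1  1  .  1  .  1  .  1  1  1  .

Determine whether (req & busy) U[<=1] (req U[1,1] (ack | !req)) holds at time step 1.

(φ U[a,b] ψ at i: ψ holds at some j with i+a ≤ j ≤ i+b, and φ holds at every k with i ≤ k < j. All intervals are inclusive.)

Yes

Need some j in [1,2] with (req U[1,1] (ack | !req)), and (req & busy) at every k in [1,j-1].
  j=1: (req U[1,1] (ack | !req)) holds; no prefix to check → satisfied.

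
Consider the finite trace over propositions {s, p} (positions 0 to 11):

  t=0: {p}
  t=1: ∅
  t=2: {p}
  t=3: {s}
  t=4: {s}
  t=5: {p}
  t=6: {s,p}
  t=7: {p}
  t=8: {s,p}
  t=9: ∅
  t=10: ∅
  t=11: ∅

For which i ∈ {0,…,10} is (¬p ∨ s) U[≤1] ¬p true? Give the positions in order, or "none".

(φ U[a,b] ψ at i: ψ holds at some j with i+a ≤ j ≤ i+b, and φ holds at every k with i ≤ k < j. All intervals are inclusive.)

1, 3, 4, 8, 9, 10

Evaluate at each i in [0,10]:
  i=0: ✗ (lhs fails at k=0 before rhs at j=1)
  i=1: ✓ (rhs at j=1)
  i=2: ✗ (lhs fails at k=2 before rhs at j=3)
  i=3: ✓ (rhs at j=3)
  i=4: ✓ (rhs at j=4)
  i=5: ✗ (no rhs in [5,6])
  i=6: ✗ (no rhs in [6,7])
  i=7: ✗ (no rhs in [7,8])
  i=8: ✓ (rhs at j=9; lhs holds on [8,8])
  i=9: ✓ (rhs at j=9)
  i=10: ✓ (rhs at j=10)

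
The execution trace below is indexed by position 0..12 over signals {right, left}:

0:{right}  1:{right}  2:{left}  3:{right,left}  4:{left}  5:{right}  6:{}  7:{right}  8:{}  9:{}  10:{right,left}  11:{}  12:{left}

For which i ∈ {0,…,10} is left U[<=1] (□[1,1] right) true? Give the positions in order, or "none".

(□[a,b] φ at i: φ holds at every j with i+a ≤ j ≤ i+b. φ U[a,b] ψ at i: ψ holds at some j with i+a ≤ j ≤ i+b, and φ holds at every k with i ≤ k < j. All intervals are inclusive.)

Evaluate at each i in [0,10]:
  i=0: ✓ (rhs at j=0)
  i=1: ✗ (lhs fails at k=1 before rhs at j=2)
  i=2: ✓ (rhs at j=2)
  i=3: ✓ (rhs at j=4; lhs holds on [3,3])
  i=4: ✓ (rhs at j=4)
  i=5: ✗ (lhs fails at k=5 before rhs at j=6)
  i=6: ✓ (rhs at j=6)
  i=7: ✗ (no rhs in [7,8])
  i=8: ✗ (lhs fails at k=8 before rhs at j=9)
  i=9: ✓ (rhs at j=9)
  i=10: ✗ (no rhs in [10,11])

0, 2, 3, 4, 6, 9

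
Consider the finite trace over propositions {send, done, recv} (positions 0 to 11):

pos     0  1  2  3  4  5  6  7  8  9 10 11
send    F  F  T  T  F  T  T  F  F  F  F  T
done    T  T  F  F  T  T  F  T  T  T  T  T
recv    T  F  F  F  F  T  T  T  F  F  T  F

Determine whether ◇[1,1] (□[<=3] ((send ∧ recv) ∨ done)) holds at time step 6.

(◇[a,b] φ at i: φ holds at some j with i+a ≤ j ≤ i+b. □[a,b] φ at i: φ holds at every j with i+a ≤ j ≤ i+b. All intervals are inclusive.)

Yes

Check □[<=3] ((send ∧ recv) ∨ done) at each j in [7,7]:
  j=7: holds on [7,10]
Found at j=7 → formula holds.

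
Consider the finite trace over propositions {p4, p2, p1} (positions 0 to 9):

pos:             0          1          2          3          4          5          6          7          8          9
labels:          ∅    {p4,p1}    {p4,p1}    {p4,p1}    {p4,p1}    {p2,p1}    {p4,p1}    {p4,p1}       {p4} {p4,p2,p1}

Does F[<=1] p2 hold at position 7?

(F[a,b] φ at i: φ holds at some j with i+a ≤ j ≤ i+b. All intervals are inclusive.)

False

Check p2 at each j in [7,8]:
  j=7: false
  j=8: false
No position in the window satisfies it → formula fails.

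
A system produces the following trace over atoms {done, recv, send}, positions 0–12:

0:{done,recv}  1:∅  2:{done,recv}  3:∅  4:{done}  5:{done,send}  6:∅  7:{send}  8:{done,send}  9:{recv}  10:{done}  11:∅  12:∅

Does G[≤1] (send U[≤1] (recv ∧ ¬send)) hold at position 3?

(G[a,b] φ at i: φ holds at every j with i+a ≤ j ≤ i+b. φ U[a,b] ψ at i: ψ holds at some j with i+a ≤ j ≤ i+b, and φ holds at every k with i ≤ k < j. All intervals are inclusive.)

Check (send U[≤1] (recv ∧ ¬send)) at every j in [3,4]:
  j=3: fails
  j=4: fails
Fails at j=3 → formula fails.

Does not hold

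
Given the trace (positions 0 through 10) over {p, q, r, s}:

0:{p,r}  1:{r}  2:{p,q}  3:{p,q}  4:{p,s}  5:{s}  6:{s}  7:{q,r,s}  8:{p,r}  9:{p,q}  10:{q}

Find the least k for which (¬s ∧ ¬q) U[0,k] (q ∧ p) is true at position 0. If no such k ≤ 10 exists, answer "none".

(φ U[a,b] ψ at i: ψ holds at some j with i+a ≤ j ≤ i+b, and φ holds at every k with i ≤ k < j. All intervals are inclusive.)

2

Need earliest j ≥ 0 with (q ∧ p), and (¬s ∧ ¬q) at every k in [0,j-1].
  j=0: rhs fails.
  j=1: rhs fails.
  j=2: rhs holds; lhs holds on [0,1]. k = 2.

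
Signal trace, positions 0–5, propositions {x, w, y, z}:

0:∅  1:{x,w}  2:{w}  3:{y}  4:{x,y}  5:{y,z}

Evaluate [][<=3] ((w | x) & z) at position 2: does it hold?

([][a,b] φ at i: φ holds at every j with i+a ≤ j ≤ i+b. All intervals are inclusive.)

Check ((w | x) & z) at every j in [2,5]:
  j=2: false
  j=3: false
  j=4: false
  j=5: false
Fails at j=2 → formula fails.

No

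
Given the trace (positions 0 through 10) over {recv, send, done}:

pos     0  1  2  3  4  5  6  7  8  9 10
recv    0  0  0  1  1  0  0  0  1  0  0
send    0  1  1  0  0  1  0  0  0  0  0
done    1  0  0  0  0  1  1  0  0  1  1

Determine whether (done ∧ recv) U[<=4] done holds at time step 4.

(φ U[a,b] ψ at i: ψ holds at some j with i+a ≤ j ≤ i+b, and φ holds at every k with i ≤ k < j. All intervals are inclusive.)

No

Need some j in [4,8] with done, and (done ∧ recv) at every k in [4,j-1].
  j=4: done false.
  j=5: done holds, but (done ∧ recv) fails at k=4 → not this j.
  j=6: done holds, but (done ∧ recv) fails at k=4 → not this j.
  j=7: done false.
  j=8: done false.
No j in the window works → until fails.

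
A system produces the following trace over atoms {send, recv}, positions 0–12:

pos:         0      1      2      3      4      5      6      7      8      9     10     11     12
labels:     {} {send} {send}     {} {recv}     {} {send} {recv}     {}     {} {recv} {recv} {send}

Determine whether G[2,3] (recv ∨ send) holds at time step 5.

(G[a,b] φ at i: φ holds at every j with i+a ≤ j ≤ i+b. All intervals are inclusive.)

False

Check (recv ∨ send) at every j in [7,8]:
  j=7: true
  j=8: false
Fails at j=8 → formula fails.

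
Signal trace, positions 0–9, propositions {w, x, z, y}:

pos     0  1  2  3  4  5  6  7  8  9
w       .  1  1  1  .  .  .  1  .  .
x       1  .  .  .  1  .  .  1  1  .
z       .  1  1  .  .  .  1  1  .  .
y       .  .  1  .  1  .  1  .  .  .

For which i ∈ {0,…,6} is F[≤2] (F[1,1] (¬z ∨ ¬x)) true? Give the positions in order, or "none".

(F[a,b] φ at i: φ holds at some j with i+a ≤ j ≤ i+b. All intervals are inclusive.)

0, 1, 2, 3, 4, 5, 6

Evaluate at each i in [0,6]:
  i=0: ✓ (witness j=0)
  i=1: ✓ (witness j=1)
  i=2: ✓ (witness j=2)
  i=3: ✓ (witness j=3)
  i=4: ✓ (witness j=4)
  i=5: ✓ (witness j=5)
  i=6: ✓ (witness j=7)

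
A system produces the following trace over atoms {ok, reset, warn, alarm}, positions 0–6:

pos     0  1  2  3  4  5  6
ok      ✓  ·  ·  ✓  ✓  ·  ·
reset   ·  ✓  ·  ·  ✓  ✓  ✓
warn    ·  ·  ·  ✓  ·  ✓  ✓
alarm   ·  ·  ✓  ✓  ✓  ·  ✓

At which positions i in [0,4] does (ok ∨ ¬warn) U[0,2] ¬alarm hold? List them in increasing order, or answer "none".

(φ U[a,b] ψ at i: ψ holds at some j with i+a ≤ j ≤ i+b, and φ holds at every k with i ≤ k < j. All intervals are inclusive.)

Evaluate at each i in [0,4]:
  i=0: ✓ (rhs at j=0)
  i=1: ✓ (rhs at j=1)
  i=2: ✗ (no rhs in [2,4])
  i=3: ✓ (rhs at j=5; lhs holds on [3,4])
  i=4: ✓ (rhs at j=5; lhs holds on [4,4])

0, 1, 3, 4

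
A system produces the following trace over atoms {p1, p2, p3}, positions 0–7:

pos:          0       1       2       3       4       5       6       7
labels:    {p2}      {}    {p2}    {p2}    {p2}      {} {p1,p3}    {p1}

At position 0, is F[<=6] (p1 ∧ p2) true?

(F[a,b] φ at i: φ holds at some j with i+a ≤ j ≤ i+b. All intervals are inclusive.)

Check (p1 ∧ p2) at each j in [0,6]:
  j=0: false
  j=1: false
  j=2: false
  j=3: false
  j=4: false
  j=5: false
  j=6: false
No position in the window satisfies it → formula fails.

Does not hold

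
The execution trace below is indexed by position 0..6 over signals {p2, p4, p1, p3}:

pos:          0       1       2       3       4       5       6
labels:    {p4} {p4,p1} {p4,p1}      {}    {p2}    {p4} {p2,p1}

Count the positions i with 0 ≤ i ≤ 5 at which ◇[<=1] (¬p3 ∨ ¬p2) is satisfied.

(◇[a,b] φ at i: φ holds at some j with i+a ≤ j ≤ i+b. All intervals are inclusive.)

6

Evaluate at each i in [0,5]:
  i=0: ✓ (witness j=0)
  i=1: ✓ (witness j=1)
  i=2: ✓ (witness j=2)
  i=3: ✓ (witness j=3)
  i=4: ✓ (witness j=4)
  i=5: ✓ (witness j=5)
Positions where it holds: {0, 1, 2, 3, 4, 5} → 6.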